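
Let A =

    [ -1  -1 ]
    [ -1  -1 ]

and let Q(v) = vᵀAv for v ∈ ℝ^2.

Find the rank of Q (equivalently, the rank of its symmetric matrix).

1

Applying the same elementary operations to the rows and columns of A produces a congruent diagonal matrix with entries -1, 0.
That gives 1 negative, 1 zero pivots.
The rank is the number of nonzero pivots: 1.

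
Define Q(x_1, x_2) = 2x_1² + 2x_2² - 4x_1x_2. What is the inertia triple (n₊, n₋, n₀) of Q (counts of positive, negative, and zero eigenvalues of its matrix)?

(1, 0, 1)

Write A = [[2, -2], [-2, 2]].
Applying the same elementary operations to the rows and columns of A produces a congruent diagonal matrix with entries 2, 0.
So there are 1 positive, 1 zero pivots.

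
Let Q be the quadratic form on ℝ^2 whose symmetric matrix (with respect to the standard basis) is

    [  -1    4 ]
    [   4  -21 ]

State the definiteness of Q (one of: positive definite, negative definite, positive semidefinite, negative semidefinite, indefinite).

For the 2×2 matrix [[-1, 4], [4, -21]]: det = -1·-21 − (4)² = 5, trace = -22.
det > 0 so both eigenvalues share the sign of the trace; trace = -22 < 0 ⇒ both negative.

negative definite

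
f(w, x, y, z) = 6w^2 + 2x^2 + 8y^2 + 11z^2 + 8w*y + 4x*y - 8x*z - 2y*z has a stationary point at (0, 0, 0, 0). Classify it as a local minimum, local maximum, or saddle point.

local minimum

The Hessian at the origin is H = [[12, 0, 8, 0], [0, 4, 4, -8], [8, 4, 16, -2], [0, -8, -2, 22]].
Row-reducing H symmetrically gives the diagonal entries 12, 4, 20/3, 3/5.
So there are 4 positive pivots.
H is positive definite, so the origin is a strict local minimum.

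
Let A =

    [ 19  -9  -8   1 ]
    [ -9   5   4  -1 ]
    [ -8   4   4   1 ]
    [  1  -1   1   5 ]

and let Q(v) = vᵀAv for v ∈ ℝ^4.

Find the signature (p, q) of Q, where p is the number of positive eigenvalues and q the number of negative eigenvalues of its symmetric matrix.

Row-reducing A symmetrically gives the diagonal entries 19, 14/19, 4/7, 1/4.
That gives 4 positive pivots.

(4, 0)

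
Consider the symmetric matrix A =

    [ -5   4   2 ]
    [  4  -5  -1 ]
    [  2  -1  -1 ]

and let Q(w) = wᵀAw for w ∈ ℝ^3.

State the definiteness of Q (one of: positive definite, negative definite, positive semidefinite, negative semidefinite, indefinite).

Applying the same elementary operations to the rows and columns of A produces a congruent diagonal matrix with entries -5, -9/5, 0.
That gives 2 negative, 1 zero pivots.
Hence Q is negative semidefinite.

negative semidefinite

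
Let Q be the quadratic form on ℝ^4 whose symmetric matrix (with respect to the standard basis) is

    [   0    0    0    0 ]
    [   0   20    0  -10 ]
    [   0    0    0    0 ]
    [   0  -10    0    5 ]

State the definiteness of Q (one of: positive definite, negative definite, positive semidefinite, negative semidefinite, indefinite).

positive semidefinite

Row-reducing A symmetrically gives the diagonal entries 0, 20, 0, 0.
Counting signs: 1 positive, 3 zero.
Hence Q is positive semidefinite.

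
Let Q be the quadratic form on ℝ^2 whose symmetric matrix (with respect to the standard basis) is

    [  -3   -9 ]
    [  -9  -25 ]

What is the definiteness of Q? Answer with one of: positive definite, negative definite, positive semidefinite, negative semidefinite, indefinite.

indefinite

Congruent diagonalization of A (simultaneous row and column reduction) yields pivots -3, 2.
That gives 1 positive, 1 negative pivots.
Hence Q is indefinite.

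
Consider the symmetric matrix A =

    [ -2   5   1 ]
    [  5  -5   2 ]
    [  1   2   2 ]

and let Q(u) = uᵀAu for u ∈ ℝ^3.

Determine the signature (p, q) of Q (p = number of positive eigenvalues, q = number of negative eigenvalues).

Applying the same elementary operations to the rows and columns of A produces a congruent diagonal matrix with entries -2, 15/2, -1/5.
Counting signs: 1 positive, 2 negative.

(1, 2)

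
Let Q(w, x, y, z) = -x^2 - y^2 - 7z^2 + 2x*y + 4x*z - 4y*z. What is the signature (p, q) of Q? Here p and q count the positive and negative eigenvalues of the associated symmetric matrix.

(0, 2)

The symmetric matrix is A = [[0, 0, 0, 0], [0, -1, 1, 2], [0, 1, -1, -2], [0, 2, -2, -7]].
Applying the same elementary operations to the rows and columns of A produces a congruent diagonal matrix with entries 0, -1, 0, -3.
So there are 2 negative, 2 zero pivots.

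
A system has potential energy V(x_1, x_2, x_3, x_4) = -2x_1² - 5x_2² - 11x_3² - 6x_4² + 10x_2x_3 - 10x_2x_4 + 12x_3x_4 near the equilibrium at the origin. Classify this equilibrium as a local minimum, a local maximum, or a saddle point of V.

The Hessian at the origin is H = [[-4, 0, 0, 0], [0, -10, 10, -10], [0, 10, -22, 12], [0, -10, 12, -12]].
Congruent diagonalization of H (simultaneous row and column reduction) yields pivots -4, -10, -12, -5/3.
That gives 4 negative pivots.
H is negative definite, so the origin is a strict local maximum.

local maximum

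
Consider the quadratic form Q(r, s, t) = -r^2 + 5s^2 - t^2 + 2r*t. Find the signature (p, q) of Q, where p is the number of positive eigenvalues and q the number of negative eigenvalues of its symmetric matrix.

(1, 1)

The symmetric matrix is A = [[-1, 0, 1], [0, 5, 0], [1, 0, -1]].
Symmetric row and column elimination reduces A to a congruent diagonal form with pivots -1, 5, 0.
That gives 1 positive, 1 negative, 1 zero pivots.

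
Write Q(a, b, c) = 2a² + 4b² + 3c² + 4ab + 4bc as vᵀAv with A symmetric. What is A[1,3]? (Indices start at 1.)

0

The coefficient of a·c in Q is 0. For a symmetric A this equals A[1,3] + A[3,1] = 2·A[1,3].
So A[1,3] = 0/2 = 0.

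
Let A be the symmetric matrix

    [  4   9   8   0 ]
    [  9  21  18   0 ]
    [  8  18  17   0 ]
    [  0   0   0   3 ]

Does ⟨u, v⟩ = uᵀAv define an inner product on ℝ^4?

Leading principal minors: Δ_1 = 4, Δ_2 = 3, Δ_3 = 3, Δ_4 = 9.
All leading principal minors are positive, so by Sylvester's criterion Q is positive definite.
⟨·,·⟩ is an inner product exactly when A is positive definite.

yes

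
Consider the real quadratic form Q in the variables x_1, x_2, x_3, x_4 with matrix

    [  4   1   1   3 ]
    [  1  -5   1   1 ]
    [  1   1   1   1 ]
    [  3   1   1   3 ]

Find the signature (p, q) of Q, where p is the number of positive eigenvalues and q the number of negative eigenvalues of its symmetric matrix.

Applying the same elementary operations to the rows and columns of A produces a congruent diagonal matrix with entries 4, -21/4, 6/7, 2/3.
Counting signs: 3 positive, 1 negative.

(3, 1)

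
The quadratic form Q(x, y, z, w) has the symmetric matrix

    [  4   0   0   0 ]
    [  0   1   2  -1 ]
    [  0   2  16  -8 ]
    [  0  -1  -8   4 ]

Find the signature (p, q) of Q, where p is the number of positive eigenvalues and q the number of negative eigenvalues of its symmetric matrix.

Row-reducing A symmetrically gives the diagonal entries 4, 1, 12, 0.
That gives 3 positive, 1 zero pivots.

(3, 0)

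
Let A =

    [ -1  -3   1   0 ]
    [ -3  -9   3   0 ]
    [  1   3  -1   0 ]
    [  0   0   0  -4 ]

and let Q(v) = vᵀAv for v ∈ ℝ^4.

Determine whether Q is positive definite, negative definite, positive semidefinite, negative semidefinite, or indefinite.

negative semidefinite

Congruent diagonalization of A (simultaneous row and column reduction) yields pivots -1, 0, 0, -4.
That gives 2 negative, 2 zero pivots.
Hence Q is negative semidefinite.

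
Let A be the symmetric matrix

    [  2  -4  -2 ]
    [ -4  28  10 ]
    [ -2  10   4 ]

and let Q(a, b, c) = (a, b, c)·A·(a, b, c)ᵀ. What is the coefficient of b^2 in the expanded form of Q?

The coefficient of b^2 is the diagonal entry A[2,2] = 28.

28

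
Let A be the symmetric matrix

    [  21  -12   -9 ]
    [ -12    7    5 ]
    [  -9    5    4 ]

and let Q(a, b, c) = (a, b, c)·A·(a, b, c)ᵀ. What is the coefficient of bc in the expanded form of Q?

10

The coefficient of bc is A[2,3] + A[3,2] = 2·5 = 10.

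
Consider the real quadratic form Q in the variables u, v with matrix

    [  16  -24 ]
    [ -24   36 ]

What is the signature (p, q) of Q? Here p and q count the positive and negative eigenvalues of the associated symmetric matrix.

Applying the same elementary operations to the rows and columns of A produces a congruent diagonal matrix with entries 16, 0.
Counting signs: 1 positive, 1 zero.

(1, 0)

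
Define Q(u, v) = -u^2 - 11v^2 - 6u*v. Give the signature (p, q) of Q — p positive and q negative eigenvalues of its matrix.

(0, 2)

Write A = [[-1, -3], [-3, -11]].
Row-reducing A symmetrically gives the diagonal entries -1, -2.
Counting signs: 2 negative.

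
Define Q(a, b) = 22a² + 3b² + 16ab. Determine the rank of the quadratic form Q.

2

The symmetric matrix is A = [[22, 8], [8, 3]].
Symmetric row and column elimination reduces A to a congruent diagonal form with pivots 22, 1/11.
That gives 2 positive pivots.
The rank is the number of nonzero pivots: 2.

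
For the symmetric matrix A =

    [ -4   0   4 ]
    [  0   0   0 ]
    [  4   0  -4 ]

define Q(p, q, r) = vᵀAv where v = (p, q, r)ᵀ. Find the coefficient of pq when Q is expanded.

The coefficient of pq is A[1,2] + A[2,1] = 2·0 = 0.

0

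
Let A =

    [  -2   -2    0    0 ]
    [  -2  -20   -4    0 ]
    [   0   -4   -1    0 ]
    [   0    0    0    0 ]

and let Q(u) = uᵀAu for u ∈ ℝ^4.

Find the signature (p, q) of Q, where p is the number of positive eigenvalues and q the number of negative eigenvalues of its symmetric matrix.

(0, 3)

Congruent diagonalization of A (simultaneous row and column reduction) yields pivots -2, -18, -1/9, 0.
Counting signs: 3 negative, 1 zero.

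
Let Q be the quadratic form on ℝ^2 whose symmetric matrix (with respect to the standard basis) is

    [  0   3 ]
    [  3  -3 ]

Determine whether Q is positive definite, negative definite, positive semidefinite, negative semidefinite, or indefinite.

indefinite

For the 2×2 matrix [[0, 3], [3, -3]]: det = 0·-3 − (3)² = -9, trace = -3.
det < 0 so the eigenvalues have opposite signs; the form is indefinite.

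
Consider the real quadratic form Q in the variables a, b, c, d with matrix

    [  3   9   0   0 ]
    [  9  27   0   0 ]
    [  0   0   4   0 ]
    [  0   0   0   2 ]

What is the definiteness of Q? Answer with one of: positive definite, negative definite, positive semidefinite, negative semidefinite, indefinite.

Symmetric row and column elimination reduces A to a congruent diagonal form with pivots 3, 0, 4, 2.
So there are 3 positive, 1 zero pivots.
Hence Q is positive semidefinite.

positive semidefinite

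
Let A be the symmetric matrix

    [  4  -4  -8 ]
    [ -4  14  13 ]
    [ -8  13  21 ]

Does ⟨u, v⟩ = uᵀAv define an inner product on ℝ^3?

Leading principal minors: Δ_1 = 4, Δ_2 = 40, Δ_3 = 100.
All leading principal minors are positive, so by Sylvester's criterion Q is positive definite.
⟨·,·⟩ is an inner product exactly when A is positive definite.

yes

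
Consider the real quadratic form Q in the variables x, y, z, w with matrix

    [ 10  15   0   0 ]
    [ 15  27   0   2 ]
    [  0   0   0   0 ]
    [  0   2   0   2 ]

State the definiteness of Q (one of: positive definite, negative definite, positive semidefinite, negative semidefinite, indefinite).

positive semidefinite

Congruent diagonalization of A (simultaneous row and column reduction) yields pivots 10, 9/2, 0, 10/9.
Counting signs: 3 positive, 1 zero.
Hence Q is positive semidefinite.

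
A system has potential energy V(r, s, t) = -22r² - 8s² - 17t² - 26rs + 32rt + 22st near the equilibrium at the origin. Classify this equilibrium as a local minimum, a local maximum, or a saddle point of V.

The Hessian at the origin is H = [[-44, -26, 32], [-26, -16, 22], [32, 22, -34]].
An LDLᵀ factorisation of H has diagonal entries -44, -7/11, 30/7.
That gives 1 positive, 2 negative pivots.
H is indefinite, so the origin is a saddle point.

saddle point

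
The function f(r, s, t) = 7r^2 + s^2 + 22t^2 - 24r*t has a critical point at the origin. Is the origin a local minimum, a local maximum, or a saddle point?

The Hessian at the origin is H = [[14, 0, -24], [0, 2, 0], [-24, 0, 44]].
Row-reducing H symmetrically gives the diagonal entries 14, 2, 20/7.
That gives 3 positive pivots.
H is positive definite, so the origin is a strict local minimum.

local minimum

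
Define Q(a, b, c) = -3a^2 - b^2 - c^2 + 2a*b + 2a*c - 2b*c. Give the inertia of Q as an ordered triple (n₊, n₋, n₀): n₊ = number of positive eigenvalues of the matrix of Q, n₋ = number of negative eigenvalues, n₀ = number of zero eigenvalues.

(0, 2, 1)

The associated matrix is A = [[-3, 1, 1], [1, -1, -1], [1, -1, -1]].
Congruent diagonalization of A (simultaneous row and column reduction) yields pivots -3, -2/3, 0.
So there are 2 negative, 1 zero pivots.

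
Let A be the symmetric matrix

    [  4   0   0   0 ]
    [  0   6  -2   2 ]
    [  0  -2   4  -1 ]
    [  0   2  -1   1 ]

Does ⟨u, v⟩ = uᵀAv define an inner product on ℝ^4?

yes

Symmetric row and column elimination reduces A to a congruent diagonal form with pivots 4, 6, 10/3, 3/10.
Counting signs: 4 positive.
Hence Q is positive definite.
⟨·,·⟩ is an inner product exactly when A is positive definite.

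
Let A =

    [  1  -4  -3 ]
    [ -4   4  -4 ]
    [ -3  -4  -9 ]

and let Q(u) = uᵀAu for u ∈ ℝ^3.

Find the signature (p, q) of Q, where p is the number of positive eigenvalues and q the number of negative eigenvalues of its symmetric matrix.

Applying the same elementary operations to the rows and columns of A produces a congruent diagonal matrix with entries 1, -12, 10/3.
That gives 2 positive, 1 negative pivots.

(2, 1)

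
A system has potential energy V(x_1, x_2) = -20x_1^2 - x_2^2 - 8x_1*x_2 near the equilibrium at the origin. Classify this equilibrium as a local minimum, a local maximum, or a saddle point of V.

local maximum

The Hessian at the origin is H = [[-40, -8], [-8, -2]].
det H = -40·-2 − (-8)² = 16 > 0 and H[1,1] = -40 < 0, so H is negative definite.
Therefore the origin is a local maximum.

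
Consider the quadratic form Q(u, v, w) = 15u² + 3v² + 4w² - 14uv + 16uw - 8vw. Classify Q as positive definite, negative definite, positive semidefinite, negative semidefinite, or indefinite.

The symmetric matrix is A = [[15, -7, 8], [-7, 3, -4], [8, -4, 4]].
Row-reducing A symmetrically gives the diagonal entries 15, -4/15, 0.
That gives 1 positive, 1 negative, 1 zero pivots.
Hence Q is indefinite.

indefinite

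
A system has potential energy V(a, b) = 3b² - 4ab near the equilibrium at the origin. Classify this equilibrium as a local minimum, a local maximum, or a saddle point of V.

The Hessian at the origin is H = [[0, -4], [-4, 6]].
det H = 0·6 − (-4)² = -16 < 0, so H is indefinite.
Therefore the origin is a saddle point.

saddle point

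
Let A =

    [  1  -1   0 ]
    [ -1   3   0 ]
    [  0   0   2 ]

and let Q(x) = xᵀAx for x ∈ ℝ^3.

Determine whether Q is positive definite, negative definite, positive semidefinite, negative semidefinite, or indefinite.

Leading principal minors: Δ_1 = 1, Δ_2 = 2, Δ_3 = 4.
All leading principal minors are positive, so by Sylvester's criterion Q is positive definite.

positive definite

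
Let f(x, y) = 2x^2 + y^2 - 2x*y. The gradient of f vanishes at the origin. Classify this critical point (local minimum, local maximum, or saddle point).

The Hessian at the origin is H = [[4, -2], [-2, 2]].
det H = 4·2 − (-2)² = 4 > 0 and H[1,1] = 4 > 0, so H is positive definite.
Therefore the origin is a local minimum.

local minimum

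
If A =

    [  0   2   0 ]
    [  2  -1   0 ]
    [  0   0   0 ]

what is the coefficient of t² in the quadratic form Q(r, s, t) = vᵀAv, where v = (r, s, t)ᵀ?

The coefficient of t² is the diagonal entry A[3,3] = 0.

0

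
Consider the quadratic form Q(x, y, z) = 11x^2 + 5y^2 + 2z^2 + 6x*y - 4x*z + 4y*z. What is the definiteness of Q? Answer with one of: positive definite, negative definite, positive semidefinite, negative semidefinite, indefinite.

Write A = [[11, 3, -2], [3, 5, 2], [-2, 2, 2]].
Applying the same elementary operations to the rows and columns of A produces a congruent diagonal matrix with entries 11, 46/11, 2/23.
Counting signs: 3 positive.
Hence Q is positive definite.

positive definite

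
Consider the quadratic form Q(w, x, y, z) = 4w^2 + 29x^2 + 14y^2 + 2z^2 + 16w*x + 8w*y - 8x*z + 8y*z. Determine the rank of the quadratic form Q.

Write A = [[4, 8, 4, 0], [8, 29, 0, -4], [4, 0, 14, 4], [0, -4, 4, 2]].
Congruent diagonalization of A (simultaneous row and column reduction) yields pivots 4, 13, 66/13, 10/33.
So there are 4 positive pivots.
The rank is the number of nonzero pivots: 4.

4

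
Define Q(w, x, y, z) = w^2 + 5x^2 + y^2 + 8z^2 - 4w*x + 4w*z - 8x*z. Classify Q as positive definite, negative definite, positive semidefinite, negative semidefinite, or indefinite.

positive definite

The symmetric matrix of Q is A = [[1, -2, 0, 2], [-2, 5, 0, -4], [0, 0, 1, 0], [2, -4, 0, 8]].
Leading principal minors: Δ_1 = 1, Δ_2 = 1, Δ_3 = 1, Δ_4 = 4.
All leading principal minors are positive, so by Sylvester's criterion Q is positive definite.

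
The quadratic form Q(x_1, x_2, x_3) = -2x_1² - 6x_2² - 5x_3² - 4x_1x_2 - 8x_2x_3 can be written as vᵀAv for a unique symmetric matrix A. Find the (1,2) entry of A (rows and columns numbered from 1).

-2

The coefficient of x_1·x_2 in Q is -4. For a symmetric A this equals A[1,2] + A[2,1] = 2·A[1,2].
So A[1,2] = -4/2 = -2.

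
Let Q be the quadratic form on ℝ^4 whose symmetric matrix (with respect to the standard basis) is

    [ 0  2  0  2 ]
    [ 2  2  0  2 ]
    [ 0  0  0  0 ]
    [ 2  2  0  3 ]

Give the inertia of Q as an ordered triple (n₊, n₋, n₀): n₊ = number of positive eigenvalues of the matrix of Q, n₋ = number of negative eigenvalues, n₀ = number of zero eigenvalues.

By Sylvester's law of inertia any congruent diagonalization of A has 2 positive, 1 negative and 1 zero entries.

(2, 1, 1)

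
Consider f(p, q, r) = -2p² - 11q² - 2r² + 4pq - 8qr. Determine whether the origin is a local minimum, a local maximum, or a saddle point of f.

The Hessian at the origin is H = [[-4, 4, 0], [4, -22, -8], [0, -8, -4]].
An LDLᵀ factorisation of H has diagonal entries -4, -18, -4/9.
So there are 3 negative pivots.
H is negative definite, so the origin is a strict local maximum.

local maximum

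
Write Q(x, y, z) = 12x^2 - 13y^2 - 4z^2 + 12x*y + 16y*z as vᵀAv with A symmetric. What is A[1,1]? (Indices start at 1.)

The coefficient of x^2 in Q is 12, and that is exactly A[1,1].

12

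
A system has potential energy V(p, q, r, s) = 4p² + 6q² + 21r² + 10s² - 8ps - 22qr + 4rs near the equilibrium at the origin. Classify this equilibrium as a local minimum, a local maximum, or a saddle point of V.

local minimum

The Hessian at the origin is H = [[8, 0, 0, -8], [0, 12, -22, 0], [0, -22, 42, 4], [-8, 0, 4, 20]].
An LDLᵀ factorisation of H has diagonal entries 8, 12, 5/3, 12/5.
So there are 4 positive pivots.
H is positive definite, so the origin is a strict local minimum.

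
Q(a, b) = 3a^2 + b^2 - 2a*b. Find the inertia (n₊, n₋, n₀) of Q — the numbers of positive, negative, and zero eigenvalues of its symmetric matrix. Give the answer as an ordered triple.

The symmetric matrix is A = [[3, -1], [-1, 1]].
Symmetric row and column elimination reduces A to a congruent diagonal form with pivots 3, 2/3.
That gives 2 positive pivots.

(2, 0, 0)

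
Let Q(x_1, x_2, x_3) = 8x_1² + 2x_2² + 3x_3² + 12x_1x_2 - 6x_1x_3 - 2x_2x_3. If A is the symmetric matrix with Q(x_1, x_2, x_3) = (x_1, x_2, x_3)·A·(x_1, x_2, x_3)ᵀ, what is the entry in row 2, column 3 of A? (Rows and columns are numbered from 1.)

The coefficient of x_2·x_3 in Q is -2. For a symmetric A this equals A[2,3] + A[3,2] = 2·A[2,3].
So A[2,3] = -2/2 = -1.

-1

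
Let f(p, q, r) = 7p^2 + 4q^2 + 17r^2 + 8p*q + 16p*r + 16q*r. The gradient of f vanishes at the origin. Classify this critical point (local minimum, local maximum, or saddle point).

The Hessian at the origin is H = [[14, 8, 16], [8, 8, 16], [16, 16, 34]].
Row-reducing H symmetrically gives the diagonal entries 14, 24/7, 2.
That gives 3 positive pivots.
H is positive definite, so the origin is a strict local minimum.

local minimum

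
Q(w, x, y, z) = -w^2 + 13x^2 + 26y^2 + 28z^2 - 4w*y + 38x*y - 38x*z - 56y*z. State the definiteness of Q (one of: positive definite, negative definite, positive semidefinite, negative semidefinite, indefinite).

The associated matrix is A = [[-1, 0, -2, 0], [0, 13, 19, -19], [-2, 19, 26, -28], [0, -19, -28, 28]].
Congruent diagonalization of A (simultaneous row and column reduction) yields pivots -1, 13, 29/13, 6/29.
So there are 3 positive, 1 negative pivots.
Hence Q is indefinite.

indefinite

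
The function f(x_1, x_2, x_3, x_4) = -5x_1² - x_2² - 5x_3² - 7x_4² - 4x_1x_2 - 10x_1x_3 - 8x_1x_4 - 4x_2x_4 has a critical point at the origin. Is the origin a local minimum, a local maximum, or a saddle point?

The Hessian at the origin is H = [[-10, -4, -10, -8], [-4, -2, 0, -4], [-10, 0, -10, 0], [-8, -4, 0, -14]].
Row-reducing H symmetrically gives the diagonal entries -10, -2/5, 40, -6.
Counting signs: 1 positive, 3 negative.
H is indefinite, so the origin is a saddle point.

saddle point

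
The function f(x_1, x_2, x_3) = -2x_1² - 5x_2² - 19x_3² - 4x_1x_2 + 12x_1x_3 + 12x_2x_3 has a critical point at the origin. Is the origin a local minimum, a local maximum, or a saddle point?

local maximum

The Hessian at the origin is H = [[-4, -4, 12], [-4, -10, 12], [12, 12, -38]].
Congruent diagonalization of H (simultaneous row and column reduction) yields pivots -4, -6, -2.
So there are 3 negative pivots.
H is negative definite, so the origin is a strict local maximum.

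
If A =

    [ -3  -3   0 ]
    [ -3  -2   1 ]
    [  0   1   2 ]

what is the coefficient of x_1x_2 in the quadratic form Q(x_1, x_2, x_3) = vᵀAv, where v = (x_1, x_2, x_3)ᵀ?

-6

The coefficient of x_1x_2 is A[1,2] + A[2,1] = 2·(-3) = -6.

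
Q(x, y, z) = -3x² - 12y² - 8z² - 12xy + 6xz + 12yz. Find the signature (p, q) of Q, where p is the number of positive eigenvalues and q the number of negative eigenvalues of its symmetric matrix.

The symmetric matrix is A = [[-3, -6, 3], [-6, -12, 6], [3, 6, -8]].
Row-reducing A symmetrically gives the diagonal entries -3, 0, -5.
So there are 2 negative, 1 zero pivots.

(0, 2)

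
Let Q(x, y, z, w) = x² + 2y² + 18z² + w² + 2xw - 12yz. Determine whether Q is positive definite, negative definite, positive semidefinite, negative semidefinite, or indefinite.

positive semidefinite

The symmetric matrix is A = [[1, 0, 0, 1], [0, 2, -6, 0], [0, -6, 18, 0], [1, 0, 0, 1]].
Congruent diagonalization of A (simultaneous row and column reduction) yields pivots 1, 2, 0, 0.
Counting signs: 2 positive, 2 zero.
Hence Q is positive semidefinite.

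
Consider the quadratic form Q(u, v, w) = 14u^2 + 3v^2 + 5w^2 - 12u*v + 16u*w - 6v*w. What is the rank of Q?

The symmetric matrix is A = [[14, -6, 8], [-6, 3, -3], [8, -3, 5]].
Symmetric row and column elimination reduces A to a congruent diagonal form with pivots 14, 3/7, 0.
That gives 2 positive, 1 zero pivots.
The rank is the number of nonzero pivots: 2.

2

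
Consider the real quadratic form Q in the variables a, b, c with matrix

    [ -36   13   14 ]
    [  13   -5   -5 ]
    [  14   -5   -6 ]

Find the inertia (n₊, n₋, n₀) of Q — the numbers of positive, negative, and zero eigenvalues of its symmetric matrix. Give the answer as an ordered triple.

(0, 3, 0)

Congruent diagonalization of A (simultaneous row and column reduction) yields pivots -36, -11/36, -6/11.
So there are 3 negative pivots.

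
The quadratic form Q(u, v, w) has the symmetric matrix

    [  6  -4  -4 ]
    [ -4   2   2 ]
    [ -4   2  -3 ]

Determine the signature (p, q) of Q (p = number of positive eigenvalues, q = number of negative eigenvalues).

Congruent diagonalization of A (simultaneous row and column reduction) yields pivots 6, -2/3, -5.
Counting signs: 1 positive, 2 negative.

(1, 2)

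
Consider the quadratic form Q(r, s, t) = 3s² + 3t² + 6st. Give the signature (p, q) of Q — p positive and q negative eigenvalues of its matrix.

(1, 0)

The symmetric matrix is A = [[0, 0, 0], [0, 3, 3], [0, 3, 3]].
Row-reducing A symmetrically gives the diagonal entries 0, 3, 0.
So there are 1 positive, 2 zero pivots.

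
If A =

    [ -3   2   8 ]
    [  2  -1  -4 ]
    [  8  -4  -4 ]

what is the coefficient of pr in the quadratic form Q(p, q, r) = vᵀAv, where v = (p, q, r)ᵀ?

16

The coefficient of pr is A[1,3] + A[3,1] = 2·8 = 16.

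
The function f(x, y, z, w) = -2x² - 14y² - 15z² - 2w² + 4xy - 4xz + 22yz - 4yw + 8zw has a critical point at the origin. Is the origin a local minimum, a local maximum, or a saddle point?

local maximum

The Hessian at the origin is H = [[-4, 4, -4, 0], [4, -28, 22, -4], [-4, 22, -30, 8], [0, -4, 8, -4]].
Applying the same elementary operations to the rows and columns of H produces a congruent diagonal matrix with entries -4, -24, -25/2, -4/3.
So there are 4 negative pivots.
H is negative definite, so the origin is a strict local maximum.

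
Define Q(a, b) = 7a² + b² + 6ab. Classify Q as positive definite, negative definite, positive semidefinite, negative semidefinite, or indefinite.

indefinite

The symmetric matrix of Q is [[7, 3], [3, 1]].
For the 2×2 matrix [[7, 3], [3, 1]]: det = 7·1 − (3)² = -2, trace = 8.
det < 0 so the eigenvalues have opposite signs; the form is indefinite.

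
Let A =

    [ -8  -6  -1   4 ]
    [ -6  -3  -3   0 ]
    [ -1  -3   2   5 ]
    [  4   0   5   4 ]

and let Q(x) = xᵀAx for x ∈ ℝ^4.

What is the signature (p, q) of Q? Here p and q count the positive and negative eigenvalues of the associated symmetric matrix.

Symmetric row and column elimination reduces A to a congruent diagonal form with pivots -8, 3/2, -5/4, 0.
That gives 1 positive, 2 negative, 1 zero pivots.

(1, 2)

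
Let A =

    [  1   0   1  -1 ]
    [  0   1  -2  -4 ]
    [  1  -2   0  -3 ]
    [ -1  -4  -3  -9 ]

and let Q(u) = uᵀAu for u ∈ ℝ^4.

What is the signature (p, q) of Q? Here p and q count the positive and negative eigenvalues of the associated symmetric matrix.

(2, 2)

Symmetric row and column elimination reduces A to a congruent diagonal form with pivots 1, 1, -5, -6.
Counting signs: 2 positive, 2 negative.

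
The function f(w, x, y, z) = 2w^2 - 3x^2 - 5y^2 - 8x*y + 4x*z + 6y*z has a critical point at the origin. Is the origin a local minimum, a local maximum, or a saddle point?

The Hessian at the origin is H = [[4, 0, 0, 0], [0, -6, -8, 4], [0, -8, -10, 6], [0, 4, 6, 0]].
Applying the same elementary operations to the rows and columns of H produces a congruent diagonal matrix with entries 4, -6, 2/3, 2.
Counting signs: 3 positive, 1 negative.
H is indefinite, so the origin is a saddle point.

saddle point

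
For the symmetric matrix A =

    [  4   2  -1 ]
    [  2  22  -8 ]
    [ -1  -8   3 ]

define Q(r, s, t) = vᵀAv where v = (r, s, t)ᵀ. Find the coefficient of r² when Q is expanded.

The coefficient of r² is the diagonal entry A[1,1] = 4.

4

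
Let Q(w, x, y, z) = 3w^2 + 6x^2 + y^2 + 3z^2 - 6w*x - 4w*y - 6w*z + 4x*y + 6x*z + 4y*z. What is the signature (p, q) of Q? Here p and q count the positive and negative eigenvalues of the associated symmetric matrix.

Write A = [[3, -3, -2, -3], [-3, 6, 2, 3], [-2, 2, 1, 2], [-3, 3, 2, 3]].
Congruent diagonalization of A (simultaneous row and column reduction) yields pivots 3, 3, -1/3, 0.
That gives 2 positive, 1 negative, 1 zero pivots.

(2, 1)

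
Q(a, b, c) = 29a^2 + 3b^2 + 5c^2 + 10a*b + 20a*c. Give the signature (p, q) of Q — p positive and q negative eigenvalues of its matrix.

The associated matrix is A = [[29, 5, 10], [5, 3, 0], [10, 0, 5]].
Row-reducing A symmetrically gives the diagonal entries 29, 62/29, 5/31.
So there are 3 positive pivots.

(3, 0)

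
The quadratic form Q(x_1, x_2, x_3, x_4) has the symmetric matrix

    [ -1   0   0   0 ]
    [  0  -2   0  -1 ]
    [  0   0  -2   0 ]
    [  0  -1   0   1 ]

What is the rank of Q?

Row-reducing A symmetrically gives the diagonal entries -1, -2, -2, 3/2.
So there are 1 positive, 3 negative pivots.
The rank is the number of nonzero pivots: 4.

4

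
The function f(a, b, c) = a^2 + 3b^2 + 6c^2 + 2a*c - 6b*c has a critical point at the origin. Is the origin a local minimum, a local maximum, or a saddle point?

local minimum

The Hessian at the origin is H = [[2, 0, 2], [0, 6, -6], [2, -6, 12]].
An LDLᵀ factorisation of H has diagonal entries 2, 6, 4.
Counting signs: 3 positive.
H is positive definite, so the origin is a strict local minimum.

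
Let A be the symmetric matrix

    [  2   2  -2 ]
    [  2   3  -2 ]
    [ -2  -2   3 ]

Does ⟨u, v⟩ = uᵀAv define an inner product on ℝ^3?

Leading principal minors: Δ_1 = 2, Δ_2 = 2, Δ_3 = 2.
All leading principal minors are positive, so by Sylvester's criterion Q is positive definite.
⟨·,·⟩ is an inner product exactly when A is positive definite.

yes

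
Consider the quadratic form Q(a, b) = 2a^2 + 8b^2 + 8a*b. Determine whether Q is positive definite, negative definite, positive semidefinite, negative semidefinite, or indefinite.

Write A = [[2, 4], [4, 8]].
Applying the same elementary operations to the rows and columns of A produces a congruent diagonal matrix with entries 2, 0.
That gives 1 positive, 1 zero pivots.
Hence Q is positive semidefinite.

positive semidefinite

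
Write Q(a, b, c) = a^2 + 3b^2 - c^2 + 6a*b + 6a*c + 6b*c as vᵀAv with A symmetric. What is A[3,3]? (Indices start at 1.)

-1

The coefficient of c^2 in Q is -1, and that is exactly A[3,3].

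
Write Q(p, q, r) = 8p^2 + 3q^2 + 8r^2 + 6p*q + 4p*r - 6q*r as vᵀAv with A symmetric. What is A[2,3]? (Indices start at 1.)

-3

The coefficient of q·r in Q is -6. For a symmetric A this equals A[2,3] + A[3,2] = 2·A[2,3].
So A[2,3] = -6/2 = -3.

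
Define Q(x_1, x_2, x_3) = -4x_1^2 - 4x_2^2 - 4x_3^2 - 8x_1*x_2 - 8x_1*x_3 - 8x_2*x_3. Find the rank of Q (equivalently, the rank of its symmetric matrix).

The symmetric matrix is A = [[-4, -4, -4], [-4, -4, -4], [-4, -4, -4]].
Symmetric row and column elimination reduces A to a congruent diagonal form with pivots -4, 0, 0.
Counting signs: 1 negative, 2 zero.
The rank is the number of nonzero pivots: 1.

1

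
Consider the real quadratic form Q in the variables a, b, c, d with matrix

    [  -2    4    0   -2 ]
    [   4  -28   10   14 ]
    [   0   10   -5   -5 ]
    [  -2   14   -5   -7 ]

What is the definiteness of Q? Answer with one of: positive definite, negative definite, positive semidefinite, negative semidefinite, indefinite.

Row-reducing A symmetrically gives the diagonal entries -2, -20, 0, 0.
That gives 2 negative, 2 zero pivots.
Hence Q is negative semidefinite.

negative semidefinite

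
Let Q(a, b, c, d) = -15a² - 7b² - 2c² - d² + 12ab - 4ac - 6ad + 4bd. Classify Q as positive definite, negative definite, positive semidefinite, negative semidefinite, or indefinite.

The symmetric matrix of Q is A = [[-15, 6, -2, -3], [6, -7, 0, 2], [-2, 0, -2, 0], [-3, 2, 0, -1]].
Leading principal minors: Δ_1 = -15, Δ_2 = 69, Δ_3 = -110, Δ_4 = 24.
The signs alternate starting with Δ_1 < 0, so by Sylvester's criterion Q is negative definite.

negative definite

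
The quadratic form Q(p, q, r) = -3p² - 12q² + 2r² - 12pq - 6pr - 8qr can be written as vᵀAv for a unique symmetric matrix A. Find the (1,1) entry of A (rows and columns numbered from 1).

The coefficient of p² in Q is -3, and that is exactly A[1,1].

-3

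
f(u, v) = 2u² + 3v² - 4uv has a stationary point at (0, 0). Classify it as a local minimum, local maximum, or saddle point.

The Hessian at the origin is H = [[4, -4], [-4, 6]].
det H = 4·6 − (-4)² = 8 > 0 and H[1,1] = 4 > 0, so H is positive definite.
Therefore the origin is a local minimum.

local minimum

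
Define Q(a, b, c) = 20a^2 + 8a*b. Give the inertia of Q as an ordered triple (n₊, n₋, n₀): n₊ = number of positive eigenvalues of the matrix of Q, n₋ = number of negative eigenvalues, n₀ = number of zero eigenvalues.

The symmetric matrix is A = [[20, 4, 0], [4, 0, 0], [0, 0, 0]].
Symmetric row and column elimination reduces A to a congruent diagonal form with pivots 20, -4/5, 0.
So there are 1 positive, 1 negative, 1 zero pivots.

(1, 1, 1)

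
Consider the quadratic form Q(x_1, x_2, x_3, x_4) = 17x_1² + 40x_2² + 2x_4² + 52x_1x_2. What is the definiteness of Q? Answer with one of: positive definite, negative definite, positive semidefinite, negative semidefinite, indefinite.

positive semidefinite

Write A = [[17, 26, 0, 0], [26, 40, 0, 0], [0, 0, 0, 0], [0, 0, 0, 2]].
Applying the same elementary operations to the rows and columns of A produces a congruent diagonal matrix with entries 17, 4/17, 0, 2.
Counting signs: 3 positive, 1 zero.
Hence Q is positive semidefinite.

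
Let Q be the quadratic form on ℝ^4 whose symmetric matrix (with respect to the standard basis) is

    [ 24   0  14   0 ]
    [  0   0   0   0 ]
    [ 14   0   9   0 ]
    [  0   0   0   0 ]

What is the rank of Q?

Congruent diagonalization of A (simultaneous row and column reduction) yields pivots 24, 0, 5/6, 0.
So there are 2 positive, 2 zero pivots.
The rank is the number of nonzero pivots: 2.

2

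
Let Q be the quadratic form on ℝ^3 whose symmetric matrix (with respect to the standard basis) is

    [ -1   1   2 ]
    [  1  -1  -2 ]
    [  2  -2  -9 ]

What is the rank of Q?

Row-reducing A symmetrically gives the diagonal entries -1, 0, -5.
Counting signs: 2 negative, 1 zero.
The rank is the number of nonzero pivots: 2.

2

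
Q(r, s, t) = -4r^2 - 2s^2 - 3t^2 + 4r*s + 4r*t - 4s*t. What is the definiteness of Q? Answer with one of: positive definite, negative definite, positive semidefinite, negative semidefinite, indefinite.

The symmetric matrix of Q is A = [[-4, 2, 2], [2, -2, -2], [2, -2, -3]].
Leading principal minors: Δ_1 = -4, Δ_2 = 4, Δ_3 = -4.
The signs alternate starting with Δ_1 < 0, so by Sylvester's criterion Q is negative definite.

negative definite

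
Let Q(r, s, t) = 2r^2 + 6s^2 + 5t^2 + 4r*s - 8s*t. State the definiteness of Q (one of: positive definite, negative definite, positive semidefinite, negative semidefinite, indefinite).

positive definite

Write A = [[2, 2, 0], [2, 6, -4], [0, -4, 5]].
An LDLᵀ factorisation of A has diagonal entries 2, 4, 1.
So there are 3 positive pivots.
Hence Q is positive definite.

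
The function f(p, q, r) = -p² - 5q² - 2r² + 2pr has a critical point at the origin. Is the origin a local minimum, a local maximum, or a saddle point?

The Hessian at the origin is H = [[-2, 0, 2], [0, -10, 0], [2, 0, -4]].
Applying the same elementary operations to the rows and columns of H produces a congruent diagonal matrix with entries -2, -10, -2.
Counting signs: 3 negative.
H is negative definite, so the origin is a strict local maximum.

local maximum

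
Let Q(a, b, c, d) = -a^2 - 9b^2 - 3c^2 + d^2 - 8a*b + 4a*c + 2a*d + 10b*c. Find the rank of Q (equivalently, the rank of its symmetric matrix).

3

The symmetric matrix is A = [[-1, -4, 2, 1], [-4, -9, 5, 0], [2, 5, -3, 0], [1, 0, 0, 1]].
Symmetric row and column elimination reduces A to a congruent diagonal form with pivots -1, 7, -2/7, 0.
So there are 1 positive, 2 negative, 1 zero pivots.
The rank is the number of nonzero pivots: 3.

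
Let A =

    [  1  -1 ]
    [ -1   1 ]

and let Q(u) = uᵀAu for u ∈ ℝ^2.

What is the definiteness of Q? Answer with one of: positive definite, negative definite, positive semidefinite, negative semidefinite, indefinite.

positive semidefinite

For the 2×2 matrix [[1, -1], [-1, 1]]: det = 1·1 − (-1)² = 0, trace = 2.
det = 0 so one eigenvalue is zero; the form is semidefinite with the sign of the trace.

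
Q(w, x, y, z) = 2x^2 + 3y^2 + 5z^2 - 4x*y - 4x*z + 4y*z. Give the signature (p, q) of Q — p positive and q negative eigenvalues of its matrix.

(3, 0)

The symmetric matrix is A = [[0, 0, 0, 0], [0, 2, -2, -2], [0, -2, 3, 2], [0, -2, 2, 5]].
Symmetric row and column elimination reduces A to a congruent diagonal form with pivots 0, 2, 1, 3.
Counting signs: 3 positive, 1 zero.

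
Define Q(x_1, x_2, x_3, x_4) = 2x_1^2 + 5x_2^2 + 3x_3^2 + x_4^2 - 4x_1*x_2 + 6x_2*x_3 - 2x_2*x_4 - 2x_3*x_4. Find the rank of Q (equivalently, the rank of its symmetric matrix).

3

The associated matrix is A = [[2, -2, 0, 0], [-2, 5, 3, -1], [0, 3, 3, -1], [0, -1, -1, 1]].
Applying the same elementary operations to the rows and columns of A produces a congruent diagonal matrix with entries 2, 3, 0, 2/3.
So there are 3 positive, 1 zero pivots.
The rank is the number of nonzero pivots: 3.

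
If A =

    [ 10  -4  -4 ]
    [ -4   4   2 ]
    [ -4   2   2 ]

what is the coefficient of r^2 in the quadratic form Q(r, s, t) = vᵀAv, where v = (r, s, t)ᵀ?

10

The coefficient of r^2 is the diagonal entry A[1,1] = 10.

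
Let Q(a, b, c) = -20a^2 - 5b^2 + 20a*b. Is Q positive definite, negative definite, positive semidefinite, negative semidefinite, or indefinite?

negative semidefinite

The associated matrix is A = [[-20, 10, 0], [10, -5, 0], [0, 0, 0]].
Congruent diagonalization of A (simultaneous row and column reduction) yields pivots -20, 0, 0.
So there are 1 negative, 2 zero pivots.
Hence Q is negative semidefinite.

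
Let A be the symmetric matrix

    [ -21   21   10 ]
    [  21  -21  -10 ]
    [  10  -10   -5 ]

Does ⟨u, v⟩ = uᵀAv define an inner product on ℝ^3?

no

Applying the same elementary operations to the rows and columns of A produces a congruent diagonal matrix with entries -21, 0, -5/21.
Counting signs: 2 negative, 1 zero.
Hence Q is negative semidefinite.
⟨·,·⟩ is an inner product exactly when A is positive definite.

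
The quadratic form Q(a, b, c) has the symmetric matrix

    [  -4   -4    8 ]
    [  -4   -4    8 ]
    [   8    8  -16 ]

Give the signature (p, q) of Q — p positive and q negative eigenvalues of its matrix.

(0, 1)

Symmetric row and column elimination reduces A to a congruent diagonal form with pivots -4, 0, 0.
So there are 1 negative, 2 zero pivots.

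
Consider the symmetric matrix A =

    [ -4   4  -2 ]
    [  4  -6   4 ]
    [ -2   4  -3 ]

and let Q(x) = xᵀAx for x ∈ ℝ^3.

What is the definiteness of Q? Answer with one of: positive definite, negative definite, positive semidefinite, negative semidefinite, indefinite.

negative semidefinite

Symmetric row and column elimination reduces A to a congruent diagonal form with pivots -4, -2, 0.
So there are 2 negative, 1 zero pivots.
Hence Q is negative semidefinite.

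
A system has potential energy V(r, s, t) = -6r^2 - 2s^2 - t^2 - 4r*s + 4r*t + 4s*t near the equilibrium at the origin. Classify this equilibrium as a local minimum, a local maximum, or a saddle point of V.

The Hessian at the origin is H = [[-12, -4, 4], [-4, -4, 4], [4, 4, -2]].
An LDLᵀ factorisation of H has diagonal entries -12, -8/3, 2.
Counting signs: 1 positive, 2 negative.
H is indefinite, so the origin is a saddle point.

saddle point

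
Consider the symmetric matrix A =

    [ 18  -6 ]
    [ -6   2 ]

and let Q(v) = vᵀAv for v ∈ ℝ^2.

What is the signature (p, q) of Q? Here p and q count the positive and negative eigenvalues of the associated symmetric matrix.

Symmetric row and column elimination reduces A to a congruent diagonal form with pivots 18, 0.
Counting signs: 1 positive, 1 zero.

(1, 0)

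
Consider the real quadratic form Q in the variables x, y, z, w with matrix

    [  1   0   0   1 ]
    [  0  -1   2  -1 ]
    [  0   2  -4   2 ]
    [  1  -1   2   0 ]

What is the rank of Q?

Applying the same elementary operations to the rows and columns of A produces a congruent diagonal matrix with entries 1, -1, 0, 0.
That gives 1 positive, 1 negative, 2 zero pivots.
The rank is the number of nonzero pivots: 2.

2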